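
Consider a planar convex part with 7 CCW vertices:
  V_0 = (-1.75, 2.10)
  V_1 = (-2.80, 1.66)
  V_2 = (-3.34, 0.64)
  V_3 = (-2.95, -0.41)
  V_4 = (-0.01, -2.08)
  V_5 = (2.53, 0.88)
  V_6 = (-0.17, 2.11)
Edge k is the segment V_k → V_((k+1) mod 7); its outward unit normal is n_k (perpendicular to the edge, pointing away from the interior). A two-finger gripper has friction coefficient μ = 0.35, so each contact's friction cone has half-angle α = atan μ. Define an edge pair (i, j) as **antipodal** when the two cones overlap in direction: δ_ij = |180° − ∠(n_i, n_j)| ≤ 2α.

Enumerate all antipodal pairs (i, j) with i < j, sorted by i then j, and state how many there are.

α = atan 0.35 = 19.29°;  2α = 38.58°
n_0 = (-0.3865, +0.9223)
n_1 = (-0.8838, +0.4679)
n_2 = (-0.9374, -0.3482)
n_3 = (-0.4939, -0.8695)
n_4 = (+0.7589, -0.6512)
n_5 = (+0.4146, +0.9100)
n_6 = (-0.0063, +1.0000)
  (0,1): δ = 140.63°  ·
  (0,2): δ = 92.36°  ·
  (0,3): δ = 52.33°  ·
  (0,4): δ = 26.63°  ✓
  (0,5): δ = 132.77°  ·
  (0,6): δ = 157.63°  ·
  (1,2): δ = 131.73°  ·
  (1,3): δ = 91.70°  ·
  (1,4): δ = 12.74°  ✓
  (1,5): δ = 93.41°  ·
  (1,6): δ = 118.26°  ·
  (2,3): δ = 139.97°  ·
  (2,4): δ = 61.01°  ·
  (2,5): δ = 45.13°  ·
  (2,6): δ = 69.99°  ·
  (3,4): δ = 101.04°  ·
  (3,5): δ = 5.11°  ✓
  (3,6): δ = 29.96°  ✓
  (4,5): δ = 73.86°  ·
  (4,6): δ = 49.00°  ·
  (5,6): δ = 155.15°  ·
antipodal pairs: 4

count = 4; pairs: (0,4), (1,4), (3,5), (3,6)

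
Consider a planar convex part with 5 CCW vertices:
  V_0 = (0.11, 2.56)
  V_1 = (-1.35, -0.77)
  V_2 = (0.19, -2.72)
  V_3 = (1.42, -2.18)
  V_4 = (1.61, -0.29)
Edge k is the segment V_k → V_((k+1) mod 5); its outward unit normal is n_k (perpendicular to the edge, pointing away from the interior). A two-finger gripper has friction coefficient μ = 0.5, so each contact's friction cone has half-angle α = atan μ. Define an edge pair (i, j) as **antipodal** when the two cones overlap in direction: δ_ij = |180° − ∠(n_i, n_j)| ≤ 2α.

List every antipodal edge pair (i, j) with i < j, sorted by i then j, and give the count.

count = 5; pairs: (0,2), (0,3), (0,4), (1,3), (1,4)

α = atan 0.5 = 26.57°;  2α = 53.13°
n_0 = (-0.9158, +0.4015)
n_1 = (-0.7848, -0.6198)
n_2 = (+0.4020, -0.9156)
n_3 = (+0.9950, -0.1000)
n_4 = (+0.8849, +0.4657)
  (0,1): δ = 118.03°  ·
  (0,2): δ = 42.62°  ✓
  (0,3): δ = 17.93°  ✓
  (0,4): δ = 51.43°  ✓
  (1,2): δ = 104.60°  ·
  (1,3): δ = 44.04°  ✓
  (1,4): δ = 10.54°  ✓
  (2,3): δ = 119.44°  ·
  (2,4): δ = 85.94°  ·
  (3,4): δ = 146.50°  ·
antipodal pairs: 5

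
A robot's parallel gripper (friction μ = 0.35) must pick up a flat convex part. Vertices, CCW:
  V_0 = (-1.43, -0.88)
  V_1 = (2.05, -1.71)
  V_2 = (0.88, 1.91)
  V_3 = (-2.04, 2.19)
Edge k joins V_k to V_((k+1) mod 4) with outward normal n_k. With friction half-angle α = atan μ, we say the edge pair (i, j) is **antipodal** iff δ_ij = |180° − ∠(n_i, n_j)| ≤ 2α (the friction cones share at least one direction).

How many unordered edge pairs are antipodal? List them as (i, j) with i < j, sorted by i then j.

count = 2; pairs: (0,2), (1,3)

α = atan 0.35 = 19.29°;  2α = 38.58°
n_0 = (-0.2320, -0.9727)
n_1 = (+0.9515, +0.3075)
n_2 = (+0.0955, +0.9954)
n_3 = (-0.9808, -0.1949)
  (0,1): δ = 58.67°  ·
  (0,2): δ = 7.94°  ✓
  (0,3): δ = 114.65°  ·
  (1,2): δ = 113.39°  ·
  (1,3): δ = 6.67°  ✓
  (2,3): δ = 73.28°  ·
antipodal pairs: 2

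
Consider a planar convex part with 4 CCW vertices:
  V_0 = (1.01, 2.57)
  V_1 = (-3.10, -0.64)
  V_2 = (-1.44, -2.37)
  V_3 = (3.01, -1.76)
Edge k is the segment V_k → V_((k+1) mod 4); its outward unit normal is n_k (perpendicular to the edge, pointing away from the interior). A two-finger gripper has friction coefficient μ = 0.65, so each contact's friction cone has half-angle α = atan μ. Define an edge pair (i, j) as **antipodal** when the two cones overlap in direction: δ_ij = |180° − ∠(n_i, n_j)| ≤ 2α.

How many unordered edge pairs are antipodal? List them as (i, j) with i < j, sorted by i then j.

α = atan 0.65 = 33.02°;  2α = 66.05°
n_0 = (-0.6155, +0.7881)
n_1 = (-0.7216, -0.6924)
n_2 = (+0.1358, -0.9907)
n_3 = (+0.9078, +0.4193)
  (0,1): δ = 84.17°  ·
  (0,2): δ = 30.19°  ✓
  (0,3): δ = 76.80°  ·
  (1,2): δ = 126.01°  ·
  (1,3): δ = 19.03°  ✓
  (2,3): δ = 73.01°  ·
antipodal pairs: 2

count = 2; pairs: (0,2), (1,3)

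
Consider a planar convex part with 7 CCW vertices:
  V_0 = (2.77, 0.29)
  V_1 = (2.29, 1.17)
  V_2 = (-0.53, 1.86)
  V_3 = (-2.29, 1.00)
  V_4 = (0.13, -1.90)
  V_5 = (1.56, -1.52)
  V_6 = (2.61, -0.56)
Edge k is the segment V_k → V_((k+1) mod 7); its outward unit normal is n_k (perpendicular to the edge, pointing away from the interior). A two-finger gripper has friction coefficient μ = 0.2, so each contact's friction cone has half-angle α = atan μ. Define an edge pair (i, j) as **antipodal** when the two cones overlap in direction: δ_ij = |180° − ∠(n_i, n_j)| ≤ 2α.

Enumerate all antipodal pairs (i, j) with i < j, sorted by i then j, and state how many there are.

count = 3; pairs: (0,3), (2,4), (2,5)

α = atan 0.2 = 11.31°;  2α = 22.62°
n_0 = (+0.8779, +0.4789)
n_1 = (+0.2377, +0.9713)
n_2 = (-0.4390, +0.8985)
n_3 = (-0.7678, -0.6407)
n_4 = (+0.2568, -0.9665)
n_5 = (+0.6748, -0.7380)
n_6 = (+0.9827, -0.1850)
  (0,1): δ = 132.36°  ·
  (0,2): δ = 92.57°  ·
  (0,3): δ = 11.23°  ✓
  (0,4): δ = 76.27°  ·
  (0,5): δ = 103.83°  ·
  (0,6): δ = 140.73°  ·
  (1,2): δ = 140.21°  ·
  (1,3): δ = 36.41°  ·
  (1,4): δ = 28.63°  ·
  (1,5): δ = 56.19°  ·
  (1,6): δ = 93.09°  ·
  (2,3): δ = 76.20°  ·
  (2,4): δ = 11.16°  ✓
  (2,5): δ = 16.39°  ✓
  (2,6): δ = 53.30°  ·
  (3,4): δ = 114.96°  ·
  (3,5): δ = 87.41°  ·
  (3,6): δ = 50.50°  ·
  (4,5): δ = 152.45°  ·
  (4,6): δ = 115.54°  ·
  (5,6): δ = 143.10°  ·
antipodal pairs: 3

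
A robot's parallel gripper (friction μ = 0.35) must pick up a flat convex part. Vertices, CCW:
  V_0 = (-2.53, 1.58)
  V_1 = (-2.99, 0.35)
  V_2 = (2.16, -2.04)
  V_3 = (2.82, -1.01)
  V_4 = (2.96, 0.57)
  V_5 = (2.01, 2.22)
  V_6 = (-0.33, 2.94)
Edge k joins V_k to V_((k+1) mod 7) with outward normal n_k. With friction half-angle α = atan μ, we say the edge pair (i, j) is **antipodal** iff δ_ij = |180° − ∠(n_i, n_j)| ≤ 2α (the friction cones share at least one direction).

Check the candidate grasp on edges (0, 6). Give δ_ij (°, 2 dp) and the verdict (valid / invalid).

δ = 142.23°, invalid

α = atan 0.35 = 19.29°;  2α = 38.58°
edge 0: e_0 = (-0.46, -1.23);  n_0 = (-0.9366, +0.3503)
edge 6: e_6 = (-2.20, -1.36);  n_6 = (-0.5258, +0.8506)
∠(n_0, n_6) = 37.77°
δ = |180° − 37.77°| = 142.23°
142.23° > 2α = 38.58°  →  invalid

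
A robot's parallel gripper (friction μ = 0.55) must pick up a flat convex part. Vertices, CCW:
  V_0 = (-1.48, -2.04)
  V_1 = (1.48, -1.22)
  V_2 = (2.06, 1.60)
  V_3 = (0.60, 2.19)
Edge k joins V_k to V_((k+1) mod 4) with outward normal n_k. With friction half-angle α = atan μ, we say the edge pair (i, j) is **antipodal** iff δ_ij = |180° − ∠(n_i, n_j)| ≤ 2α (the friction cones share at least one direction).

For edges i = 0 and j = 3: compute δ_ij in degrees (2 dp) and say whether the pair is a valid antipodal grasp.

δ = 48.33°, valid

α = atan 0.55 = 28.81°;  2α = 57.62°
edge 0: e_0 = (+2.96, +0.82);  n_0 = (+0.2670, -0.9637)
edge 3: e_3 = (-2.08, -4.23);  n_3 = (-0.8974, +0.4413)
∠(n_0, n_3) = 131.67°
δ = |180° − 131.67°| = 48.33°
48.33° ≤ 2α = 57.62°  →  valid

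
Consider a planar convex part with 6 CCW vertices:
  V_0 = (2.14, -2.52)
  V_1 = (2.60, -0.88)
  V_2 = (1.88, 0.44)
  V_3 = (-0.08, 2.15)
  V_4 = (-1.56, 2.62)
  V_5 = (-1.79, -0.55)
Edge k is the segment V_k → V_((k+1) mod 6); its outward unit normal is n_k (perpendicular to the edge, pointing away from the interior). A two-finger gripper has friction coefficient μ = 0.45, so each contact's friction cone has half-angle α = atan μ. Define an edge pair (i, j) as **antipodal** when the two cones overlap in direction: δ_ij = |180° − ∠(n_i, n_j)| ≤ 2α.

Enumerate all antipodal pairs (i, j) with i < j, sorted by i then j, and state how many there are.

α = atan 0.45 = 24.23°;  2α = 48.46°
n_0 = (+0.9628, -0.2701)
n_1 = (+0.8779, +0.4789)
n_2 = (+0.6574, +0.7535)
n_3 = (+0.3027, +0.9531)
n_4 = (-0.9974, +0.0724)
n_5 = (-0.4481, -0.8940)
  (0,1): δ = 135.72°  ·
  (0,2): δ = 115.43°  ·
  (0,3): δ = 91.95°  ·
  (0,4): δ = 11.52°  ✓
  (0,5): δ = 79.04°  ·
  (1,2): δ = 159.71°  ·
  (1,3): δ = 136.23°  ·
  (1,4): δ = 32.76°  ✓
  (1,5): δ = 34.77°  ✓
  (2,3): δ = 156.52°  ·
  (2,4): δ = 53.05°  ·
  (2,5): δ = 14.48°  ✓
  (3,4): δ = 76.53°  ·
  (3,5): δ = 9.01°  ✓
  (4,5): δ = 112.47°  ·
antipodal pairs: 5

count = 5; pairs: (0,4), (1,4), (1,5), (2,5), (3,5)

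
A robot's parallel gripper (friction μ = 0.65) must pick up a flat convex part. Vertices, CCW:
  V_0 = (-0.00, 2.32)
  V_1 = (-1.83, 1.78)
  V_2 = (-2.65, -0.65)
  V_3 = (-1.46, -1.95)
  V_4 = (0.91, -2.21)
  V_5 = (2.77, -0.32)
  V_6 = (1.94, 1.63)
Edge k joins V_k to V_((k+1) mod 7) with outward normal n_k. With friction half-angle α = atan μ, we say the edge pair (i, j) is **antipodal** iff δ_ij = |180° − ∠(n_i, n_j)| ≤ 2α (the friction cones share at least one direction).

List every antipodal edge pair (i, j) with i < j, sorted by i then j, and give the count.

count = 10; pairs: (0,2), (0,3), (0,4), (1,4), (1,5), (2,5), (2,6), (3,5), (3,6), (4,6)

α = atan 0.65 = 33.02°;  2α = 66.05°
n_0 = (-0.2830, +0.9591)
n_1 = (-0.9475, +0.3197)
n_2 = (-0.7376, -0.6752)
n_3 = (-0.1091, -0.9940)
n_4 = (+0.7127, -0.7014)
n_5 = (+0.9201, +0.3916)
n_6 = (+0.3351, +0.9422)
  (0,1): δ = 125.09°  ·
  (0,2): δ = 63.97°  ✓
  (0,3): δ = 22.70°  ✓
  (0,4): δ = 29.02°  ✓
  (0,5): δ = 96.62°  ·
  (0,6): δ = 143.98°  ·
  (1,2): δ = 118.88°  ·
  (1,3): δ = 77.61°  ·
  (1,4): δ = 25.89°  ✓
  (1,5): δ = 41.70°  ✓
  (1,6): δ = 89.07°  ·
  (2,3): δ = 138.73°  ·
  (2,4): δ = 87.01°  ·
  (2,5): δ = 19.41°  ✓
  (2,6): δ = 27.95°  ✓
  (3,4): δ = 128.28°  ·
  (3,5): δ = 60.68°  ✓
  (3,6): δ = 13.32°  ✓
  (4,5): δ = 112.40°  ·
  (4,6): δ = 65.04°  ✓
  (5,6): δ = 132.64°  ·
antipodal pairs: 10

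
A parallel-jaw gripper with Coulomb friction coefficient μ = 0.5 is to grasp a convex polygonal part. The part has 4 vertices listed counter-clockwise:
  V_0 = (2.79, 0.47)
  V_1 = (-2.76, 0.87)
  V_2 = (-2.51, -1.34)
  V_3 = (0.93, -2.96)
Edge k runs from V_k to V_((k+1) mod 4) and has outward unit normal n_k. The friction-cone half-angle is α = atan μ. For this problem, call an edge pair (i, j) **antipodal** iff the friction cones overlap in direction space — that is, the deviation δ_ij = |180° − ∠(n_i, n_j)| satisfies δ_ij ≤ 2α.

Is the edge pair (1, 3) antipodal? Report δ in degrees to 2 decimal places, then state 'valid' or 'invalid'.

δ = 34.92°, valid

α = atan 0.5 = 26.57°;  2α = 53.13°
edge 1: e_1 = (+0.25, -2.21);  n_1 = (-0.9937, -0.1124)
edge 3: e_3 = (+1.86, +3.43);  n_3 = (+0.8791, -0.4767)
∠(n_1, n_3) = 145.08°
δ = |180° − 145.08°| = 34.92°
34.92° ≤ 2α = 53.13°  →  valid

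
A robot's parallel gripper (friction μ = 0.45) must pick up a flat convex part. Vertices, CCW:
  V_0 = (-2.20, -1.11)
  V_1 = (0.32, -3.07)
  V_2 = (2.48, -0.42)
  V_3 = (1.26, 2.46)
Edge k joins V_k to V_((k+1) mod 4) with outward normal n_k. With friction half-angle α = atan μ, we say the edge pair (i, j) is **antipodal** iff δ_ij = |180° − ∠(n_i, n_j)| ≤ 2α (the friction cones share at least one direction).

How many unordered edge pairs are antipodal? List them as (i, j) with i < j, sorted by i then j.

α = atan 0.45 = 24.23°;  2α = 48.46°
n_0 = (-0.6139, -0.7894)
n_1 = (+0.7751, -0.6318)
n_2 = (+0.9208, +0.3901)
n_3 = (-0.7181, +0.6960)
  (0,1): δ = 91.31°  ·
  (0,2): δ = 29.17°  ✓
  (0,3): δ = 83.77°  ·
  (1,2): δ = 117.86°  ·
  (1,3): δ = 4.92°  ✓
  (2,3): δ = 67.06°  ·
antipodal pairs: 2

count = 2; pairs: (0,2), (1,3)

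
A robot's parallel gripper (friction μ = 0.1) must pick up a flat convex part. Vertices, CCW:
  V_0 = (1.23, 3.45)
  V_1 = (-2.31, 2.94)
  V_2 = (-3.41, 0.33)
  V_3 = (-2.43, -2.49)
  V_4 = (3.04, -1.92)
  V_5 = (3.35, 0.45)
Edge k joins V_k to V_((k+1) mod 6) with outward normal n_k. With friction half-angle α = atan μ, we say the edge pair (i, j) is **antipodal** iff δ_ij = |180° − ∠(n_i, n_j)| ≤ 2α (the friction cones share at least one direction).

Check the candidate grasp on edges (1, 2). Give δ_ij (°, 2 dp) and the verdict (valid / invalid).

δ = 137.98°, invalid

α = atan 0.1 = 5.71°;  2α = 11.42°
edge 1: e_1 = (-1.10, -2.61);  n_1 = (-0.9215, +0.3884)
edge 2: e_2 = (+0.98, -2.82);  n_2 = (-0.9446, -0.3283)
∠(n_1, n_2) = 42.02°
δ = |180° − 42.02°| = 137.98°
137.98° > 2α = 11.42°  →  invalid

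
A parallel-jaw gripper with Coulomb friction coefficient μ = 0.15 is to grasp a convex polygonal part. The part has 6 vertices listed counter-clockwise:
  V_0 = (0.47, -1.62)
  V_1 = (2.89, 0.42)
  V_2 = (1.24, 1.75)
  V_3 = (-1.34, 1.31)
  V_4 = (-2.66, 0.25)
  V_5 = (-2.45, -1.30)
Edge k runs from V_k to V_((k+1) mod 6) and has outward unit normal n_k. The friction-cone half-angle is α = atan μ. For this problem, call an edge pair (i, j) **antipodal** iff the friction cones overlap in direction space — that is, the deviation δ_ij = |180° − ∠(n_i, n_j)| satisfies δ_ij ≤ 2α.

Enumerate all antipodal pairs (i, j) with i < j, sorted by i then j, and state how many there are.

α = atan 0.15 = 8.53°;  2α = 17.06°
n_0 = (+0.6445, -0.7646)
n_1 = (+0.6276, +0.7786)
n_2 = (-0.1681, +0.9858)
n_3 = (-0.6261, +0.7797)
n_4 = (-0.9909, -0.1343)
n_5 = (-0.1089, -0.9940)
  (0,1): δ = 79.00°  ·
  (0,2): δ = 30.45°  ·
  (0,3): δ = 1.36°  ✓
  (0,4): δ = 57.59°  ·
  (0,5): δ = 133.62°  ·
  (1,2): δ = 131.45°  ·
  (1,3): δ = 102.36°  ·
  (1,4): δ = 43.41°  ·
  (1,5): δ = 32.62°  ·
  (2,3): δ = 150.91°  ·
  (2,4): δ = 91.96°  ·
  (2,5): δ = 15.93°  ✓
  (3,4): δ = 121.05°  ·
  (3,5): δ = 45.02°  ·
  (4,5): δ = 103.97°  ·
antipodal pairs: 2

count = 2; pairs: (0,3), (2,5)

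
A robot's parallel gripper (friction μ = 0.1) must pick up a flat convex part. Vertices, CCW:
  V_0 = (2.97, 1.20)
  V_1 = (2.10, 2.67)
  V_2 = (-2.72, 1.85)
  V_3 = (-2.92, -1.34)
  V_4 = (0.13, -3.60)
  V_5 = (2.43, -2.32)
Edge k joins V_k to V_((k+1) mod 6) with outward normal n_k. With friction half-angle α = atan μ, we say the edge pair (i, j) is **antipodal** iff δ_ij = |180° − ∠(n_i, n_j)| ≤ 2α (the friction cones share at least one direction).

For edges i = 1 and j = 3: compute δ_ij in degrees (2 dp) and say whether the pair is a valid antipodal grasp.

δ = 46.19°, invalid

α = atan 0.1 = 5.71°;  2α = 11.42°
edge 1: e_1 = (-4.82, -0.82);  n_1 = (-0.1677, +0.9858)
edge 3: e_3 = (+3.05, -2.26);  n_3 = (-0.5954, -0.8035)
∠(n_1, n_3) = 133.81°
δ = |180° − 133.81°| = 46.19°
46.19° > 2α = 11.42°  →  invalid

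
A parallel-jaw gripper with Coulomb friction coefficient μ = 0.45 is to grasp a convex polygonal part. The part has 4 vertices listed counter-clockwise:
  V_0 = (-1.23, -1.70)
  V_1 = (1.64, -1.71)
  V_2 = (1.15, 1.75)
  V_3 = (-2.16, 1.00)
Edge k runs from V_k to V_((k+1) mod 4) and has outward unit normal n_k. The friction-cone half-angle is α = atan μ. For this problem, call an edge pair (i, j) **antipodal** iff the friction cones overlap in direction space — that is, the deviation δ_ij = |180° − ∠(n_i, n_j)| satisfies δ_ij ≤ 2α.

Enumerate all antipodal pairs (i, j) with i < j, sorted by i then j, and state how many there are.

count = 2; pairs: (0,2), (1,3)

α = atan 0.45 = 24.23°;  2α = 48.46°
n_0 = (-0.0035, -1.0000)
n_1 = (+0.9901, +0.1402)
n_2 = (-0.2210, +0.9753)
n_3 = (-0.9455, -0.3257)
  (0,1): δ = 81.74°  ·
  (0,2): δ = 12.97°  ✓
  (0,3): δ = 109.21°  ·
  (1,2): δ = 85.29°  ·
  (1,3): δ = 10.95°  ✓
  (2,3): δ = 83.76°  ·
antipodal pairs: 2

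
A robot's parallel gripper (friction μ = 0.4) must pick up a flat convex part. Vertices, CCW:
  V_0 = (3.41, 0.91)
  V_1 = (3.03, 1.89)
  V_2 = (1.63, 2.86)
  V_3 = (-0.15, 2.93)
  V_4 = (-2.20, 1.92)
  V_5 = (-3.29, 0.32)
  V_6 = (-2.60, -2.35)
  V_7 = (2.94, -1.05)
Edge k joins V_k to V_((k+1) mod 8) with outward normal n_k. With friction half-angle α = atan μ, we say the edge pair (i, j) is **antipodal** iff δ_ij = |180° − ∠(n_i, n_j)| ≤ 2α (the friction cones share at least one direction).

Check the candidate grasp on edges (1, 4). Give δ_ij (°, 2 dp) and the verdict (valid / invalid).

δ = 89.55°, invalid

α = atan 0.4 = 21.80°;  2α = 43.60°
edge 1: e_1 = (-1.40, +0.97);  n_1 = (+0.5695, +0.8220)
edge 4: e_4 = (-1.09, -1.60);  n_4 = (-0.8264, +0.5630)
∠(n_1, n_4) = 90.45°
δ = |180° − 90.45°| = 89.55°
89.55° > 2α = 43.60°  →  invalid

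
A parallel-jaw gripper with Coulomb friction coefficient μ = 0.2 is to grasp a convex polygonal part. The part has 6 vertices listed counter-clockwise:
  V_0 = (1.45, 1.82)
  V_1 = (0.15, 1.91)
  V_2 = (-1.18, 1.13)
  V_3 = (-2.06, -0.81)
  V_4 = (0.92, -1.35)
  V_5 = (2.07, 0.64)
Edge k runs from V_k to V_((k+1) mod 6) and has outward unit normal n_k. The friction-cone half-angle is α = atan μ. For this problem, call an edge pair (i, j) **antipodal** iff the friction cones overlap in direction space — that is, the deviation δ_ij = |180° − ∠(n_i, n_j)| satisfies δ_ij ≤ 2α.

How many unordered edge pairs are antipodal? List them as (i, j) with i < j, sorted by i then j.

α = atan 0.2 = 11.31°;  2α = 22.62°
n_0 = (+0.0691, +0.9976)
n_1 = (-0.5059, +0.8626)
n_2 = (-0.9107, +0.4131)
n_3 = (-0.1783, -0.9840)
n_4 = (+0.8658, -0.5004)
n_5 = (+0.8852, +0.4651)
  (0,1): δ = 145.65°  ·
  (0,2): δ = 110.44°  ·
  (0,3): δ = 6.31°  ✓
  (0,4): δ = 63.94°  ·
  (0,5): δ = 121.68°  ·
  (1,2): δ = 144.79°  ·
  (1,3): δ = 40.66°  ·
  (1,4): δ = 29.59°  ·
  (1,5): δ = 87.33°  ·
  (2,3): δ = 75.87°  ·
  (2,4): δ = 5.62°  ✓
  (2,5): δ = 52.12°  ·
  (3,4): δ = 109.75°  ·
  (3,5): δ = 52.01°  ·
  (4,5): δ = 122.26°  ·
antipodal pairs: 2

count = 2; pairs: (0,3), (2,4)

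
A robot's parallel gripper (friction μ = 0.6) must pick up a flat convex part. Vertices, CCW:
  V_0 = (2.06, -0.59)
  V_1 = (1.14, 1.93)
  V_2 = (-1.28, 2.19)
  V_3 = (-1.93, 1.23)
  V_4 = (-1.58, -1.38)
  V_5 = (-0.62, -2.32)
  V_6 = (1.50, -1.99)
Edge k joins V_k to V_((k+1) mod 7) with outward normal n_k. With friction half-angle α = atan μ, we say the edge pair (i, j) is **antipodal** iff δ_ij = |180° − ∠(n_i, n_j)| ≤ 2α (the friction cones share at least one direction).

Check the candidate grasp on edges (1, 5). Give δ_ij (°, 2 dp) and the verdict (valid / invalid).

α = atan 0.6 = 30.96°;  2α = 61.93°
edge 1: e_1 = (-2.42, +0.26);  n_1 = (+0.1068, +0.9943)
edge 5: e_5 = (+2.12, +0.33);  n_5 = (+0.1538, -0.9881)
∠(n_1, n_5) = 165.02°
δ = |180° − 165.02°| = 14.98°
14.98° ≤ 2α = 61.93°  →  valid

δ = 14.98°, valid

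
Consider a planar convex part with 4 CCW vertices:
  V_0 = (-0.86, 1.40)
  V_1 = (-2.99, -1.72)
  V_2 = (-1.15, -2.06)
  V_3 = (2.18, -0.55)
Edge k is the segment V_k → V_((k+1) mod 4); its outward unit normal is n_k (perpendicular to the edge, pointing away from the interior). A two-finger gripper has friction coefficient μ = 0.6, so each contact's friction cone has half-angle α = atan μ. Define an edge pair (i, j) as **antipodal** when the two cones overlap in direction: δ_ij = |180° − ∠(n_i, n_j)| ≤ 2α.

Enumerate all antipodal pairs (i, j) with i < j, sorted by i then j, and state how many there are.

count = 3; pairs: (0,2), (1,3), (2,3)

α = atan 0.6 = 30.96°;  2α = 61.93°
n_0 = (-0.8259, +0.5638)
n_1 = (-0.1817, -0.9834)
n_2 = (+0.4130, -0.9107)
n_3 = (+0.5399, +0.8417)
  (0,1): δ = 66.15°  ·
  (0,2): δ = 31.29°  ✓
  (0,3): δ = 91.64°  ·
  (1,2): δ = 145.14°  ·
  (1,3): δ = 22.21°  ✓
  (2,3): δ = 57.07°  ✓
antipodal pairs: 3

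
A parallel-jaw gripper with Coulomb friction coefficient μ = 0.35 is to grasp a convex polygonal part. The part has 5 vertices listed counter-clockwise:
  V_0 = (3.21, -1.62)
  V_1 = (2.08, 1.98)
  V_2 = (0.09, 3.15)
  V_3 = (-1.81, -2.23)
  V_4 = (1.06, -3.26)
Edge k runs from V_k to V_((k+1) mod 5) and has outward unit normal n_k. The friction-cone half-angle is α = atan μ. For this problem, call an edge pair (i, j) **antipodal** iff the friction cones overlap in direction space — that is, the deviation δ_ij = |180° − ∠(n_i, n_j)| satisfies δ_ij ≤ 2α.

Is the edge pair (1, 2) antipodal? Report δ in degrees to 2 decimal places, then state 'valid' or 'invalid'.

α = atan 0.35 = 19.29°;  2α = 38.58°
edge 1: e_1 = (-1.99, +1.17);  n_1 = (+0.5068, +0.8620)
edge 2: e_2 = (-1.90, -5.38);  n_2 = (-0.9429, +0.3330)
∠(n_1, n_2) = 101.00°
δ = |180° − 101.00°| = 79.00°
79.00° > 2α = 38.58°  →  invalid

δ = 79.00°, invalid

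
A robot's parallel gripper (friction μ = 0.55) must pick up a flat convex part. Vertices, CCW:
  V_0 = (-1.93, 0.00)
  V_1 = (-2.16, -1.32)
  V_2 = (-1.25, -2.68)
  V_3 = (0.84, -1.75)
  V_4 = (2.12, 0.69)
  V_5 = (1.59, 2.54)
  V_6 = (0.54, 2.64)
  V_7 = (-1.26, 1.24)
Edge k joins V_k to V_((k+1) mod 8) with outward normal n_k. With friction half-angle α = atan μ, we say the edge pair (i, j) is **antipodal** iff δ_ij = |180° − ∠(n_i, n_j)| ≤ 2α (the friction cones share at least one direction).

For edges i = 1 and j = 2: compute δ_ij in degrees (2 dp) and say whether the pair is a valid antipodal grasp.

α = atan 0.55 = 28.81°;  2α = 57.62°
edge 1: e_1 = (+0.91, -1.36);  n_1 = (-0.8311, -0.5561)
edge 2: e_2 = (+2.09, +0.93);  n_2 = (+0.4065, -0.9136)
∠(n_1, n_2) = 80.20°
δ = |180° − 80.20°| = 99.80°
99.80° > 2α = 57.62°  →  invalid

δ = 99.80°, invalid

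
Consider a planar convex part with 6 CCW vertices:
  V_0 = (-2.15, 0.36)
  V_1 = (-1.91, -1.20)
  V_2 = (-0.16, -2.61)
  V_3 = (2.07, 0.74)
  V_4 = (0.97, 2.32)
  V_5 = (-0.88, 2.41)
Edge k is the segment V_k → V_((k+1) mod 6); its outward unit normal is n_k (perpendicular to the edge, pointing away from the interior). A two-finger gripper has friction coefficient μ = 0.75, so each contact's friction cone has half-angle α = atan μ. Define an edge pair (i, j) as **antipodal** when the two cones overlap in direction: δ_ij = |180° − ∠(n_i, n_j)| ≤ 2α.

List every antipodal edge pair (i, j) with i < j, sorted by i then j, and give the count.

count = 7; pairs: (0,2), (0,3), (1,3), (1,4), (2,4), (2,5), (3,5)

α = atan 0.75 = 36.87°;  2α = 73.74°
n_0 = (-0.9884, -0.1521)
n_1 = (-0.6274, -0.7787)
n_2 = (+0.8324, -0.5541)
n_3 = (+0.8207, +0.5714)
n_4 = (+0.0486, +0.9988)
n_5 = (-0.8501, +0.5266)
  (0,1): δ = 137.61°  ·
  (0,2): δ = 42.40°  ✓
  (0,3): δ = 26.10°  ✓
  (0,4): δ = 78.47°  ·
  (0,5): δ = 139.48°  ·
  (1,2): δ = 84.79°  ·
  (1,3): δ = 16.30°  ✓
  (1,4): δ = 36.07°  ✓
  (1,5): δ = 97.08°  ·
  (2,3): δ = 111.50°  ·
  (2,4): δ = 59.13°  ✓
  (2,5): δ = 1.87°  ✓
  (3,4): δ = 127.63°  ·
  (3,5): δ = 66.62°  ✓
  (4,5): δ = 118.99°  ·
antipodal pairs: 7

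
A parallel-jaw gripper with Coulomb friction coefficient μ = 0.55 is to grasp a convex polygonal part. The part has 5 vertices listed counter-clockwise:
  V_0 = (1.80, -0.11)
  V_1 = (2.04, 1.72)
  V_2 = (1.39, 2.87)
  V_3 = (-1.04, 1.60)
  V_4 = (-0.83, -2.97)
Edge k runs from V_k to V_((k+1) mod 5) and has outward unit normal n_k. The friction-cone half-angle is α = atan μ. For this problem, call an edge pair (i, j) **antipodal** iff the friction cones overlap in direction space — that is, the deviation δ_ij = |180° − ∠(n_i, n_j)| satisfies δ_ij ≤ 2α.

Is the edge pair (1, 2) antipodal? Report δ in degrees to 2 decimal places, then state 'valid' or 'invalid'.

δ = 91.88°, invalid

α = atan 0.55 = 28.81°;  2α = 57.62°
edge 1: e_1 = (-0.65, +1.15);  n_1 = (+0.8706, +0.4921)
edge 2: e_2 = (-2.43, -1.27);  n_2 = (-0.4632, +0.8863)
∠(n_1, n_2) = 88.12°
δ = |180° − 88.12°| = 91.88°
91.88° > 2α = 57.62°  →  invalid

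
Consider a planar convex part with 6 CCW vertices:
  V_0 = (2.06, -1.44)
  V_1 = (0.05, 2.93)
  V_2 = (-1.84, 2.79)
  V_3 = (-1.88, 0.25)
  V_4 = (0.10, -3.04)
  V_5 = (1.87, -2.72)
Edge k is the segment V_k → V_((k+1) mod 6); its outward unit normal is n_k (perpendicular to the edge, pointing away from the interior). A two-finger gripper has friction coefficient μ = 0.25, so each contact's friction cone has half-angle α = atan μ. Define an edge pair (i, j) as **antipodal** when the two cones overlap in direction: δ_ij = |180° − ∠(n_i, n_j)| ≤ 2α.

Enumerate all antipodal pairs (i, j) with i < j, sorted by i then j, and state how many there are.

count = 4; pairs: (0,2), (0,3), (1,4), (2,5)

α = atan 0.25 = 14.04°;  2α = 28.07°
n_0 = (+0.9085, +0.4179)
n_1 = (-0.0739, +0.9973)
n_2 = (-0.9999, +0.0157)
n_3 = (-0.8568, -0.5156)
n_4 = (+0.1779, -0.9840)
n_5 = (+0.9892, -0.1468)
  (0,1): δ = 110.46°  ·
  (0,2): δ = 25.60°  ✓
  (0,3): δ = 6.34°  ✓
  (0,4): δ = 75.55°  ·
  (0,5): δ = 146.86°  ·
  (1,2): δ = 95.14°  ·
  (1,3): δ = 63.20°  ·
  (1,4): δ = 6.01°  ✓
  (1,5): δ = 77.32°  ·
  (2,3): δ = 148.06°  ·
  (2,4): δ = 78.85°  ·
  (2,5): δ = 7.54°  ✓
  (3,4): δ = 110.79°  ·
  (3,5): δ = 39.48°  ·
  (4,5): δ = 108.69°  ·
antipodal pairs: 4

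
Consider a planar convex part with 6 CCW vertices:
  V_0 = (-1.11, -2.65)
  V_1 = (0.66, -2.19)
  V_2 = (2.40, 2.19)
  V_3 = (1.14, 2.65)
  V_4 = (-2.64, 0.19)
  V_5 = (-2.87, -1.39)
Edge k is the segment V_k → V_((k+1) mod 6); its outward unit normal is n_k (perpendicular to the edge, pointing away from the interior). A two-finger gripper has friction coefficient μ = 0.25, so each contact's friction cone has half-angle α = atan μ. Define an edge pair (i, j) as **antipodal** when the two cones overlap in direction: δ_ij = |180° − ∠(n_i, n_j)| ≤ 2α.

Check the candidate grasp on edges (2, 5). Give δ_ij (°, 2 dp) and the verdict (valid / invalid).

α = atan 0.25 = 14.04°;  2α = 28.07°
edge 2: e_2 = (-1.26, +0.46);  n_2 = (+0.3429, +0.9394)
edge 5: e_5 = (+1.76, -1.26);  n_5 = (-0.5821, -0.8131)
∠(n_2, n_5) = 164.46°
δ = |180° − 164.46°| = 15.54°
15.54° ≤ 2α = 28.07°  →  valid

δ = 15.54°, valid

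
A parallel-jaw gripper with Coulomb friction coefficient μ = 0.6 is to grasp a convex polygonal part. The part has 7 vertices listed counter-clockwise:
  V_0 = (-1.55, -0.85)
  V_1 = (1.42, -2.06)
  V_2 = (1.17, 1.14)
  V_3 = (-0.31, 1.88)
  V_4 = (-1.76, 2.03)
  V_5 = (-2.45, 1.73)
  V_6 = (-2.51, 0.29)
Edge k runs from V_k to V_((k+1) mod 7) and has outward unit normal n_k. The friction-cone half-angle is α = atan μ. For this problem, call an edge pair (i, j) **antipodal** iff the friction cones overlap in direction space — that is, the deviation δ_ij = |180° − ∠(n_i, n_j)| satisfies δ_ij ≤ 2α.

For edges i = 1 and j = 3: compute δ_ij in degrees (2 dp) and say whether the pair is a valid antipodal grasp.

δ = 100.37°, invalid

α = atan 0.6 = 30.96°;  2α = 61.93°
edge 1: e_1 = (-0.25, +3.20);  n_1 = (+0.9970, +0.0779)
edge 3: e_3 = (-1.45, +0.15);  n_3 = (+0.1029, +0.9947)
∠(n_1, n_3) = 79.63°
δ = |180° − 79.63°| = 100.37°
100.37° > 2α = 61.93°  →  invalid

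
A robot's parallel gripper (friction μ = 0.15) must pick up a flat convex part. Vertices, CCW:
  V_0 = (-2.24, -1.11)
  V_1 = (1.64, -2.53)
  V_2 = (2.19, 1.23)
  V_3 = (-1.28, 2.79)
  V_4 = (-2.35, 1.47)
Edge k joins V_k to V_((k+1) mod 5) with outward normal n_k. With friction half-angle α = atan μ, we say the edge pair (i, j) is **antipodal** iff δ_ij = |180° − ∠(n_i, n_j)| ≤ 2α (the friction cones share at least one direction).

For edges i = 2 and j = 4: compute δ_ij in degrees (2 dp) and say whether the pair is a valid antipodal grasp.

δ = 63.35°, invalid

α = atan 0.15 = 8.53°;  2α = 17.06°
edge 2: e_2 = (-3.47, +1.56);  n_2 = (+0.4100, +0.9121)
edge 4: e_4 = (+0.11, -2.58);  n_4 = (-0.9991, -0.0426)
∠(n_2, n_4) = 116.65°
δ = |180° − 116.65°| = 63.35°
63.35° > 2α = 17.06°  →  invalid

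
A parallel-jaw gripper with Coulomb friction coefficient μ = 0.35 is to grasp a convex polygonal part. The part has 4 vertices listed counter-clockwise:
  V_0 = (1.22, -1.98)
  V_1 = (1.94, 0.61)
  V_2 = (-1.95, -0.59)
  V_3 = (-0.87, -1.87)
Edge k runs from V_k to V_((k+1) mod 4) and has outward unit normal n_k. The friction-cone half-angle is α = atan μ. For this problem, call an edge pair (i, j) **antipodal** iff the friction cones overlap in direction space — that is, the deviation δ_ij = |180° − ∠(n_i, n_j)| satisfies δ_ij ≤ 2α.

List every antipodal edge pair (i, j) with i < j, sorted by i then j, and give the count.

α = atan 0.35 = 19.29°;  2α = 38.58°
n_0 = (+0.9635, -0.2678)
n_1 = (-0.2948, +0.9556)
n_2 = (-0.7643, -0.6449)
n_3 = (-0.0526, -0.9986)
  (0,1): δ = 57.32°  ·
  (0,2): δ = 55.69°  ·
  (0,3): δ = 102.52°  ·
  (1,2): δ = 66.99°  ·
  (1,3): δ = 20.16°  ✓
  (2,3): δ = 133.17°  ·
antipodal pairs: 1

count = 1; pairs: (1,3)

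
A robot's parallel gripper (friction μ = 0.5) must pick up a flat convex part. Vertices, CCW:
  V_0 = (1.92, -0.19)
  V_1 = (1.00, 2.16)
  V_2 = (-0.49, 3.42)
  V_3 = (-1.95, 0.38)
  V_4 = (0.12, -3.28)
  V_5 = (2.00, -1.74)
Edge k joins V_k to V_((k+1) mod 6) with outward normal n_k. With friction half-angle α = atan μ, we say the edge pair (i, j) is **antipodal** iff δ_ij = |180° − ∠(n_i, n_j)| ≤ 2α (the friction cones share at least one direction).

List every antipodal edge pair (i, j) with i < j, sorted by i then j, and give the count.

count = 6; pairs: (0,2), (0,3), (1,3), (2,4), (2,5), (3,5)

α = atan 0.5 = 26.57°;  2α = 53.13°
n_0 = (+0.9312, +0.3645)
n_1 = (+0.6457, +0.7636)
n_2 = (-0.9014, +0.4329)
n_3 = (-0.8704, -0.4923)
n_4 = (+0.6337, -0.7736)
n_5 = (+0.9987, +0.0515)
  (0,1): δ = 151.60°  ·
  (0,2): δ = 47.03°  ✓
  (0,3): δ = 8.11°  ✓
  (0,4): δ = 107.94°  ·
  (0,5): δ = 161.57°  ·
  (1,2): δ = 75.43°  ·
  (1,3): δ = 20.29°  ✓
  (1,4): δ = 79.54°  ·
  (1,5): δ = 133.17°  ·
  (2,3): δ = 124.86°  ·
  (2,4): δ = 25.02°  ✓
  (2,5): δ = 28.61°  ✓
  (3,4): δ = 80.17°  ·
  (3,5): δ = 26.54°  ✓
  (4,5): δ = 126.37°  ·
antipodal pairs: 6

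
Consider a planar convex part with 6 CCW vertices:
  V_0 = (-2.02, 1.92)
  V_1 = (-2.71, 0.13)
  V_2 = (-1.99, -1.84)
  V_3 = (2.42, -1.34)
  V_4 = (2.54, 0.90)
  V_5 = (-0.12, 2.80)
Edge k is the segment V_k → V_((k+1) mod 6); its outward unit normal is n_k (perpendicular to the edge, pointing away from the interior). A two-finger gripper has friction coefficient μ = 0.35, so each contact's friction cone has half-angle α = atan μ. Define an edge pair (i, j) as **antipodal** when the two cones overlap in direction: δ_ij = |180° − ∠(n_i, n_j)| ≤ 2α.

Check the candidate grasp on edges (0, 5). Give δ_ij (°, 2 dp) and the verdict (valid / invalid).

α = atan 0.35 = 19.29°;  2α = 38.58°
edge 0: e_0 = (-0.69, -1.79);  n_0 = (-0.9331, +0.3597)
edge 5: e_5 = (-1.90, -0.88);  n_5 = (-0.4203, +0.9074)
∠(n_0, n_5) = 44.07°
δ = |180° − 44.07°| = 135.93°
135.93° > 2α = 38.58°  →  invalid

δ = 135.93°, invalid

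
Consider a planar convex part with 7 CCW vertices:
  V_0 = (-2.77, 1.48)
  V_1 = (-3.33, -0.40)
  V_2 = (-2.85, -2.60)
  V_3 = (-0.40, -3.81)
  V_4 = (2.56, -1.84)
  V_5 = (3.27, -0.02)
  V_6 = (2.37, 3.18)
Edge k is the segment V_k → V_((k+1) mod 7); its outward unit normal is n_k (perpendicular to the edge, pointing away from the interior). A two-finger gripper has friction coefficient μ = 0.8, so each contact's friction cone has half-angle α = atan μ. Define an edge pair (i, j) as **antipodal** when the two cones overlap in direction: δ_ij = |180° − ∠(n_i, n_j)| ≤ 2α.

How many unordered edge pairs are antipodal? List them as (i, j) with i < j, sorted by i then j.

count = 10; pairs: (0,3), (0,4), (0,5), (1,3), (1,4), (1,5), (2,5), (2,6), (3,6), (4,6)

α = atan 0.8 = 38.66°;  2α = 77.32°
n_0 = (-0.9584, +0.2855)
n_1 = (-0.9770, -0.2132)
n_2 = (-0.4428, -0.8966)
n_3 = (+0.5541, -0.8325)
n_4 = (+0.9316, -0.3634)
n_5 = (+0.9627, +0.2707)
n_6 = (-0.3140, +0.9494)
  (0,1): δ = 151.10°  ·
  (0,2): δ = 99.70°  ·
  (0,3): δ = 39.77°  ✓
  (0,4): δ = 4.72°  ✓
  (0,5): δ = 32.30°  ✓
  (0,6): δ = 124.89°  ·
  (1,2): δ = 128.59°  ·
  (1,3): δ = 68.66°  ✓
  (1,4): δ = 33.62°  ✓
  (1,5): δ = 3.40°  ✓
  (1,6): δ = 95.99°  ·
  (2,3): δ = 120.07°  ·
  (2,4): δ = 85.03°  ·
  (2,5): δ = 48.01°  ✓
  (2,6): δ = 44.58°  ✓
  (3,4): δ = 144.96°  ·
  (3,5): δ = 107.94°  ·
  (3,6): δ = 15.34°  ✓
  (4,5): δ = 142.98°  ·
  (4,6): δ = 50.39°  ✓
  (5,6): δ = 87.41°  ·
antipodal pairs: 10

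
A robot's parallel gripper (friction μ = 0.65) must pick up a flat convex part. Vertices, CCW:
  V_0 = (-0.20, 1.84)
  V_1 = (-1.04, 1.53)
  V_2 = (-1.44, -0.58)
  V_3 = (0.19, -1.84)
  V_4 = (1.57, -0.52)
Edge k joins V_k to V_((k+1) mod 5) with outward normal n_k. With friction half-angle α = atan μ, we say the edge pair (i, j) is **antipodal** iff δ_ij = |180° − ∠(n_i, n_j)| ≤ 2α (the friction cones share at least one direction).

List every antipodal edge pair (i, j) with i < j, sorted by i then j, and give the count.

count = 5; pairs: (0,2), (0,3), (1,3), (1,4), (2,4)

α = atan 0.65 = 33.02°;  2α = 66.05°
n_0 = (-0.3462, +0.9382)
n_1 = (-0.9825, +0.1863)
n_2 = (-0.6116, -0.7912)
n_3 = (+0.6912, -0.7226)
n_4 = (+0.8000, +0.6000)
  (0,1): δ = 120.99°  ·
  (0,2): δ = 57.96°  ✓
  (0,3): δ = 23.47°  ✓
  (0,4): δ = 106.61°  ·
  (1,2): δ = 116.97°  ·
  (1,3): δ = 35.54°  ✓
  (1,4): δ = 47.60°  ✓
  (2,3): δ = 98.57°  ·
  (2,4): δ = 15.43°  ✓
  (3,4): δ = 96.86°  ·
antipodal pairs: 5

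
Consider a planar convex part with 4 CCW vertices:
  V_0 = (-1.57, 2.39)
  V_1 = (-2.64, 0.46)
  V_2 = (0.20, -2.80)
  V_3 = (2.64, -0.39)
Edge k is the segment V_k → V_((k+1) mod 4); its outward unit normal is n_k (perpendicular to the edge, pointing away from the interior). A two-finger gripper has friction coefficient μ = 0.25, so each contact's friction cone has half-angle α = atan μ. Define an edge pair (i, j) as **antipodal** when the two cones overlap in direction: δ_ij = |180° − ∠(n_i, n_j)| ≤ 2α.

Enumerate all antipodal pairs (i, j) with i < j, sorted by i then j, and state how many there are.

count = 2; pairs: (0,2), (1,3)

α = atan 0.25 = 14.04°;  2α = 28.07°
n_0 = (-0.8746, +0.4849)
n_1 = (-0.7540, -0.6569)
n_2 = (+0.7027, -0.7115)
n_3 = (+0.5510, +0.8345)
  (0,1): δ = 109.93°  ·
  (0,2): δ = 16.35°  ✓
  (0,3): δ = 85.57°  ·
  (1,2): δ = 86.42°  ·
  (1,3): δ = 15.50°  ✓
  (2,3): δ = 78.08°  ·
antipodal pairs: 2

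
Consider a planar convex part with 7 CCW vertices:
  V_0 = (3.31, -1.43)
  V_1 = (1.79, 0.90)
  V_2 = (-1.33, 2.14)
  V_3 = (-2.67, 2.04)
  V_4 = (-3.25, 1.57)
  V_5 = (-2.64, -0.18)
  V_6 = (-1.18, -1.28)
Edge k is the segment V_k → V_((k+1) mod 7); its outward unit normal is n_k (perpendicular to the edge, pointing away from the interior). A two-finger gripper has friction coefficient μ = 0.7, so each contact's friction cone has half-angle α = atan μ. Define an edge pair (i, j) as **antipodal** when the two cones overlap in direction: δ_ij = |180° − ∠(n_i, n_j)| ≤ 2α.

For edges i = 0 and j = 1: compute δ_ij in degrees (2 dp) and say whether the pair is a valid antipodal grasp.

α = atan 0.7 = 34.99°;  2α = 69.98°
edge 0: e_0 = (-1.52, +2.33);  n_0 = (+0.8375, +0.5464)
edge 1: e_1 = (-3.12, +1.24);  n_1 = (+0.3693, +0.9293)
∠(n_0, n_1) = 35.21°
δ = |180° − 35.21°| = 144.79°
144.79° > 2α = 69.98°  →  invalid

δ = 144.79°, invalid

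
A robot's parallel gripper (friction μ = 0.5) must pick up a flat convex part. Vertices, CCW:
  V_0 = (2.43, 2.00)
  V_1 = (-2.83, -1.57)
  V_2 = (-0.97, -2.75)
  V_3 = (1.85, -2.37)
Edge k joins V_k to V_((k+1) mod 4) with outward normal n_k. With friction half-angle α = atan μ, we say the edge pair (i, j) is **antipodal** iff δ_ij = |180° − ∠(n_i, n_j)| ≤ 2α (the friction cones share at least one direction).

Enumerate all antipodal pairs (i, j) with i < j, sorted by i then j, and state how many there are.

count = 2; pairs: (0,2), (0,3)

α = atan 0.5 = 26.57°;  2α = 53.13°
n_0 = (-0.5616, +0.8274)
n_1 = (-0.5357, -0.8444)
n_2 = (+0.1335, -0.9910)
n_3 = (+0.9913, -0.1316)
  (0,1): δ = 66.56°  ·
  (0,2): δ = 26.49°  ✓
  (0,3): δ = 48.27°  ✓
  (1,2): δ = 139.93°  ·
  (1,3): δ = 65.17°  ·
  (2,3): δ = 105.23°  ·
antipodal pairs: 2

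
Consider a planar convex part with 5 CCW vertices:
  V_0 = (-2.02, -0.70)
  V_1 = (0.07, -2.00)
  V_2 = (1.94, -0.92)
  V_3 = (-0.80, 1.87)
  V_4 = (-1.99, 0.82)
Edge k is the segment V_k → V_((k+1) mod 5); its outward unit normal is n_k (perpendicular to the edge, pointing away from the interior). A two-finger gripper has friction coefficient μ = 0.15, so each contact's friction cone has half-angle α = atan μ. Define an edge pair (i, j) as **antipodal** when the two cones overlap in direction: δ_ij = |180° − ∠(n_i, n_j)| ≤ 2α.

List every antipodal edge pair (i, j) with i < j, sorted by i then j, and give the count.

α = atan 0.15 = 8.53°;  2α = 17.06°
n_0 = (-0.5282, -0.8491)
n_1 = (+0.5001, -0.8660)
n_2 = (+0.7135, +0.7007)
n_3 = (-0.6616, +0.7498)
n_4 = (-0.9998, +0.0197)
  (0,1): δ = 118.11°  ·
  (0,2): δ = 13.64°  ✓
  (0,3): δ = 73.31°  ·
  (0,4): δ = 120.75°  ·
  (1,2): δ = 75.53°  ·
  (1,3): δ = 11.42°  ✓
  (1,4): δ = 58.86°  ·
  (2,3): δ = 93.06°  ·
  (2,4): δ = 45.61°  ·
  (3,4): δ = 132.55°  ·
antipodal pairs: 2

count = 2; pairs: (0,2), (1,3)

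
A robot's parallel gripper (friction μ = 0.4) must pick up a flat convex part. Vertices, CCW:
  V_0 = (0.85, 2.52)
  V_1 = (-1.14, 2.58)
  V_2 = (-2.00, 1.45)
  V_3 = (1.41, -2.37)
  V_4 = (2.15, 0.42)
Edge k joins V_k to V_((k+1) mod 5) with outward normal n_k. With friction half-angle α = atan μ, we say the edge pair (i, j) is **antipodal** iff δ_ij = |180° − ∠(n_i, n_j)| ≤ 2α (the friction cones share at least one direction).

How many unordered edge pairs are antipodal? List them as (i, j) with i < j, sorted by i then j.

count = 2; pairs: (1,3), (2,4)

α = atan 0.4 = 21.80°;  2α = 43.60°
n_0 = (+0.0301, +0.9995)
n_1 = (-0.7958, +0.6056)
n_2 = (-0.7460, -0.6659)
n_3 = (+0.9666, -0.2564)
n_4 = (+0.8503, +0.5264)
  (0,1): δ = 125.55°  ·
  (0,2): δ = 46.52°  ·
  (0,3): δ = 76.87°  ·
  (0,4): δ = 123.49°  ·
  (1,2): δ = 100.97°  ·
  (1,3): δ = 22.42°  ✓
  (1,4): δ = 69.03°  ·
  (2,3): δ = 56.61°  ·
  (2,4): δ = 9.99°  ✓
  (3,4): δ = 133.39°  ·
antipodal pairs: 2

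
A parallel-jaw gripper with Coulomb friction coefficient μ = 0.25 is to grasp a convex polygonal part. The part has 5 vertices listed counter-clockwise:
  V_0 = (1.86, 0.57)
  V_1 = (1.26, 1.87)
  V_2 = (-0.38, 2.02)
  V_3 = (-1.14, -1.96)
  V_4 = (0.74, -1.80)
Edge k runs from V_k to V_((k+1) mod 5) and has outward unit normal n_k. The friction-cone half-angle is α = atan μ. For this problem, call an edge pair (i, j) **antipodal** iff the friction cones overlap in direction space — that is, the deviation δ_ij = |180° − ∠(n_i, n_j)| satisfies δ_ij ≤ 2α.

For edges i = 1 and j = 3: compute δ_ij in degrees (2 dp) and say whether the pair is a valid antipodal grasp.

α = atan 0.25 = 14.04°;  2α = 28.07°
edge 1: e_1 = (-1.64, +0.15);  n_1 = (+0.0911, +0.9958)
edge 3: e_3 = (+1.88, +0.16);  n_3 = (+0.0848, -0.9964)
∠(n_1, n_3) = 169.91°
δ = |180° − 169.91°| = 10.09°
10.09° ≤ 2α = 28.07°  →  valid

δ = 10.09°, valid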